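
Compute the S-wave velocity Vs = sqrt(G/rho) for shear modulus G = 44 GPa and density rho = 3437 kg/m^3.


Convert G to Pa: G = 44e9 Pa
Compute G/rho = 44e9 / 3437 = 12801862.089
Vs = sqrt(12801862.089) = 3577.97 m/s

3577.97


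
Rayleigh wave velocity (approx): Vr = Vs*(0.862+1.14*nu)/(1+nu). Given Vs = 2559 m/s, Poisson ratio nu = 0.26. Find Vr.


Numerator factor = 0.862 + 1.14*0.26 = 1.1584
Denominator = 1 + 0.26 = 1.26
Vr = 2559 * 1.1584 / 1.26 = 2352.66 m/s

2352.66


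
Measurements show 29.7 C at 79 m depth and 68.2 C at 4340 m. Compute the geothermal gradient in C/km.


dT = 68.2 - 29.7 = 38.5 C
dz = 4340 - 79 = 4261 m
gradient = dT/dz * 1000 = 38.5/4261 * 1000 = 9.0354 C/km

9.0354


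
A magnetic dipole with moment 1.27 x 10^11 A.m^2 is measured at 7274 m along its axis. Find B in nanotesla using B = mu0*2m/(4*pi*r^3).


m = 1.27 x 10^11 = 127000000000 A.m^2
2m = 254000000000 A.m^2
r^3 = 7274^3 = 384875166824
B = (4pi*10^-7) * 254000000000 / (4*pi * 384875166824) * 1e9
= 319185.813605 / 4836483986573.7 * 1e9
= 65.9954 nT

65.9954


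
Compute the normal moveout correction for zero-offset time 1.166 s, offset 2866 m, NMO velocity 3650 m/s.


x/Vnmo = 2866/3650 = 0.785205
(x/Vnmo)^2 = 0.616548
t0^2 = 1.359556
sqrt(1.359556 + 0.616548) = 1.40574
dt = 1.40574 - 1.166 = 0.23974

0.23974


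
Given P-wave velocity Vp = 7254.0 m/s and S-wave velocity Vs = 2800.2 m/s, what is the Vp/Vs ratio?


Vp/Vs = 7254.0 / 2800.2
= 2.5905

2.5905


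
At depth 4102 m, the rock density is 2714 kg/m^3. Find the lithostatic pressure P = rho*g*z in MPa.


P = rho * g * z / 1e6
= 2714 * 9.81 * 4102 / 1e6
= 109213042.68 / 1e6
= 109.213 MPa

109.213


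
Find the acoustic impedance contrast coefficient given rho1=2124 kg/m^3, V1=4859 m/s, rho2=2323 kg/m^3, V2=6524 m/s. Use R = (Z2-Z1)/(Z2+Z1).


Z1 = 2124 * 4859 = 10320516
Z2 = 2323 * 6524 = 15155252
R = (15155252 - 10320516) / (15155252 + 10320516) = 4834736 / 25475768 = 0.1898

0.1898


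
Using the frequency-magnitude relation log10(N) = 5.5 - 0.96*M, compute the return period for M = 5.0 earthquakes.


log10(N) = 5.5 - 0.96*5.0 = 0.7
N = 10^0.7 = 5.011872
T = 1/N = 1/5.011872 = 0.1995 years

0.1995


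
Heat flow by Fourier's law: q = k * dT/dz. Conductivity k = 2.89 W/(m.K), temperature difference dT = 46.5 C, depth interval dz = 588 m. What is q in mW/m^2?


q = k * dT / dz * 1000
= 2.89 * 46.5 / 588 * 1000
= 0.228546 * 1000
= 228.5459 mW/m^2

228.5459


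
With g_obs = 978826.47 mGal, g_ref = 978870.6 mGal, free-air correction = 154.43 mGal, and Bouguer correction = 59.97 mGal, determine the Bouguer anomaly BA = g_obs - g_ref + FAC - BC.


BA = g_obs - g_ref + FAC - BC
= 978826.47 - 978870.6 + 154.43 - 59.97
= 50.33 mGal

50.33


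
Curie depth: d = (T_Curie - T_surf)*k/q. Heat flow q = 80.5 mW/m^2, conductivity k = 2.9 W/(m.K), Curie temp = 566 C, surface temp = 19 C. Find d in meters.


T_Curie - T_surf = 566 - 19 = 547 C
Convert q to W/m^2: 80.5 mW/m^2 = 0.0805 W/m^2
d = 547 * 2.9 / 0.0805 = 19705.59 m

19705.59


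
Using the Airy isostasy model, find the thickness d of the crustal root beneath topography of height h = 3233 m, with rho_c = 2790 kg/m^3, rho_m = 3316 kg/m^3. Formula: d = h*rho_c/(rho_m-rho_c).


rho_m - rho_c = 3316 - 2790 = 526
d = 3233 * 2790 / 526
= 9020070 / 526
= 17148.42 m

17148.42


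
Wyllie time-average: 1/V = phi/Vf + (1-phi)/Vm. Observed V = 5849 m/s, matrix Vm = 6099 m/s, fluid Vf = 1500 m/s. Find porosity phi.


1/V - 1/Vm = 1/5849 - 1/6099 = 7.01e-06
1/Vf - 1/Vm = 1/1500 - 1/6099 = 0.00050271
phi = 7.01e-06 / 0.00050271 = 0.0139

0.0139


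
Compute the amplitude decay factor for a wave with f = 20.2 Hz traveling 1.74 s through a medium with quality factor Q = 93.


pi*f*t/Q = pi*20.2*1.74/93 = 1.187319
A/A0 = exp(-1.187319) = 0.305038

0.305038


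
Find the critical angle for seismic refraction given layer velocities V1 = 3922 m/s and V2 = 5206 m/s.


V1/V2 = 3922/5206 = 0.753362
theta_c = arcsin(0.753362) = 48.8824 degrees

48.8824


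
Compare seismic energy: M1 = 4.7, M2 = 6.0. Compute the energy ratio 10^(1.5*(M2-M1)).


M2 - M1 = 6.0 - 4.7 = 1.3
1.5 * 1.3 = 1.95
ratio = 10^1.95 = 89.13

89.13


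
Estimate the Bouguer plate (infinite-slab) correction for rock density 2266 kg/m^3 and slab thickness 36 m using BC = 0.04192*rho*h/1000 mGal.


BC = 0.04192 * rho * h / 1000
= 0.04192 * 2266 * 36 / 1000
= 3.4197 mGal

3.4197


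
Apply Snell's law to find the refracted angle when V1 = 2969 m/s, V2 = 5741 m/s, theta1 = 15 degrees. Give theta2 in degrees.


sin(theta1) = sin(15 deg) = 0.258819
sin(theta2) = V2/V1 * sin(theta1) = 5741/2969 * 0.258819 = 0.500465
theta2 = arcsin(0.500465) = 30.0308 degrees

30.0308


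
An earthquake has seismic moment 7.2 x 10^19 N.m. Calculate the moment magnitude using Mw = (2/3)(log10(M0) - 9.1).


log10(M0) = log10(7.2 x 10^19) = 19.8573
Mw = 2/3 * (19.8573 - 9.1)
= 2/3 * 10.7573
= 7.17

7.17


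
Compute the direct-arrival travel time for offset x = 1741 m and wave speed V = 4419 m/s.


t = x / V
= 1741 / 4419
= 0.394 s

0.394


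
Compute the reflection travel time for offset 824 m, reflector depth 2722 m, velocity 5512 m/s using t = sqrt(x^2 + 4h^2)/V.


x^2 + 4h^2 = 824^2 + 4*2722^2 = 678976 + 29637136 = 30316112
sqrt(30316112) = 5506.0069
t = 5506.0069 / 5512 = 0.9989 s

0.9989


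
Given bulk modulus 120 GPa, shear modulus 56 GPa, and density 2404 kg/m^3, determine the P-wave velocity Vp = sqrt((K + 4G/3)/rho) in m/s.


First compute the effective modulus:
K + 4G/3 = 120e9 + 4*56e9/3 = 194666666666.67 Pa
Then divide by density:
194666666666.67 / 2404 = 80976150.8597 Pa/(kg/m^3)
Take the square root:
Vp = sqrt(80976150.8597) = 8998.67 m/s

8998.67


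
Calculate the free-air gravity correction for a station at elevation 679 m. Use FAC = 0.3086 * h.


FAC = 0.3086 * h
= 0.3086 * 679
= 209.5394 mGal

209.5394


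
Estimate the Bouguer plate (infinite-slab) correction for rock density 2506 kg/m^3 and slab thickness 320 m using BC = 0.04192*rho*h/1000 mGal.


BC = 0.04192 * rho * h / 1000
= 0.04192 * 2506 * 320 / 1000
= 33.6165 mGal

33.6165


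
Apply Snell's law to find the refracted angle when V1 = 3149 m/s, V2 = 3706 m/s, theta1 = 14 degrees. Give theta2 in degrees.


sin(theta1) = sin(14 deg) = 0.241922
sin(theta2) = V2/V1 * sin(theta1) = 3706/3149 * 0.241922 = 0.284713
theta2 = arcsin(0.284713) = 16.5417 degrees

16.5417


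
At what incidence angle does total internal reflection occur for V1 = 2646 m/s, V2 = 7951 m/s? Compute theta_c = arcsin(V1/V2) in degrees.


V1/V2 = 2646/7951 = 0.332788
theta_c = arcsin(0.332788) = 19.4381 degrees

19.4381


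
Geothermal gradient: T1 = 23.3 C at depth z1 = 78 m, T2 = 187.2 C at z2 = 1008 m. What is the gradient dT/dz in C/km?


dT = 187.2 - 23.3 = 163.9 C
dz = 1008 - 78 = 930 m
gradient = dT/dz * 1000 = 163.9/930 * 1000 = 176.2366 C/km

176.2366


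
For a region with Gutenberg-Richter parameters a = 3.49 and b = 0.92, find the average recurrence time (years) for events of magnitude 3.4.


log10(N) = 3.49 - 0.92*3.4 = 0.362
N = 10^0.362 = 2.301442
T = 1/N = 1/2.301442 = 0.4345 years

0.4345


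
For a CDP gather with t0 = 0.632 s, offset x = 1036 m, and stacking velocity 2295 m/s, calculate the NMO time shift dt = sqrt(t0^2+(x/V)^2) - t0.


x/Vnmo = 1036/2295 = 0.451416
(x/Vnmo)^2 = 0.203777
t0^2 = 0.399424
sqrt(0.399424 + 0.203777) = 0.77666
dt = 0.77666 - 0.632 = 0.14466

0.14466


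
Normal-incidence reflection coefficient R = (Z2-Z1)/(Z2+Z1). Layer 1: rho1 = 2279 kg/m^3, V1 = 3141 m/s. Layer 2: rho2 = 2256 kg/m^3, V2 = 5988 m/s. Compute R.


Z1 = 2279 * 3141 = 7158339
Z2 = 2256 * 5988 = 13508928
R = (13508928 - 7158339) / (13508928 + 7158339) = 6350589 / 20667267 = 0.3073

0.3073


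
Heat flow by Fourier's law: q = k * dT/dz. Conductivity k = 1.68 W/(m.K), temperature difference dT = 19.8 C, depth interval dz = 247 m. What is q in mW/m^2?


q = k * dT / dz * 1000
= 1.68 * 19.8 / 247 * 1000
= 0.134672 * 1000
= 134.6721 mW/m^2

134.6721


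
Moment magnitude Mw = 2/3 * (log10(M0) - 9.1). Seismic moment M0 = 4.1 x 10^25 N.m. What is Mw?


log10(M0) = log10(4.1 x 10^25) = 25.6128
Mw = 2/3 * (25.6128 - 9.1)
= 2/3 * 16.5128
= 11.01

11.01


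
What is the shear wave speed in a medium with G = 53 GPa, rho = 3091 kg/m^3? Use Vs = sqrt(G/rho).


Convert G to Pa: G = 53e9 Pa
Compute G/rho = 53e9 / 3091 = 17146554.5131
Vs = sqrt(17146554.5131) = 4140.84 m/s

4140.84


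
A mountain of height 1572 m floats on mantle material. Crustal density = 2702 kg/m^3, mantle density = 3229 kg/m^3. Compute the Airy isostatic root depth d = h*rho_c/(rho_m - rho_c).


rho_m - rho_c = 3229 - 2702 = 527
d = 1572 * 2702 / 527
= 4247544 / 527
= 8059.86 m

8059.86


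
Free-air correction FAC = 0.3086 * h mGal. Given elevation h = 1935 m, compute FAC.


FAC = 0.3086 * h
= 0.3086 * 1935
= 597.141 mGal

597.141


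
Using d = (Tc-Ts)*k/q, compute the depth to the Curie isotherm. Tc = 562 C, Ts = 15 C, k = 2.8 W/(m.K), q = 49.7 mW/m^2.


T_Curie - T_surf = 562 - 15 = 547 C
Convert q to W/m^2: 49.7 mW/m^2 = 0.0497 W/m^2
d = 547 * 2.8 / 0.0497 = 30816.9 m

30816.9


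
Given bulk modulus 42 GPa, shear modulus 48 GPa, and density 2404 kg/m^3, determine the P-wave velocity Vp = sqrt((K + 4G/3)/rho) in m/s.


First compute the effective modulus:
K + 4G/3 = 42e9 + 4*48e9/3 = 106000000000.0 Pa
Then divide by density:
106000000000.0 / 2404 = 44093178.0366 Pa/(kg/m^3)
Take the square root:
Vp = sqrt(44093178.0366) = 6640.27 m/s

6640.27


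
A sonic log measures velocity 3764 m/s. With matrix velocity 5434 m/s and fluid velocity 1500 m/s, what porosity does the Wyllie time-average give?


1/V - 1/Vm = 1/3764 - 1/5434 = 8.165e-05
1/Vf - 1/Vm = 1/1500 - 1/5434 = 0.00048264
phi = 8.165e-05 / 0.00048264 = 0.1692

0.1692


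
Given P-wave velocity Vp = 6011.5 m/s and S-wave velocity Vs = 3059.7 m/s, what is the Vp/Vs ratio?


Vp/Vs = 6011.5 / 3059.7
= 1.9647

1.9647


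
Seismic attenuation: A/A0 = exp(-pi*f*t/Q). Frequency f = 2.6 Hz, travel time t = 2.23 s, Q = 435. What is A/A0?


pi*f*t/Q = pi*2.6*2.23/435 = 0.041873
A/A0 = exp(-0.041873) = 0.958991

0.958991


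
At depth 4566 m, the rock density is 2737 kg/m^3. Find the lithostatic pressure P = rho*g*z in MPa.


P = rho * g * z / 1e6
= 2737 * 9.81 * 4566 / 1e6
= 122596963.02 / 1e6
= 122.597 MPa

122.597


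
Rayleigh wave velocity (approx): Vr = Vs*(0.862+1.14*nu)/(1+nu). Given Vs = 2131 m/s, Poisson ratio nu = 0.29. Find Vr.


Numerator factor = 0.862 + 1.14*0.29 = 1.1926
Denominator = 1 + 0.29 = 1.29
Vr = 2131 * 1.1926 / 1.29 = 1970.1 m/s

1970.1


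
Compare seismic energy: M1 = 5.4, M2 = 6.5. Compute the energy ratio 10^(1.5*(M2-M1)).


M2 - M1 = 6.5 - 5.4 = 1.1
1.5 * 1.1 = 1.65
ratio = 10^1.65 = 44.67

44.67


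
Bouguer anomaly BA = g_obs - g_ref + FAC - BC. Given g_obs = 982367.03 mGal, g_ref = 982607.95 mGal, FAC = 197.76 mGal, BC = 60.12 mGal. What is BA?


BA = g_obs - g_ref + FAC - BC
= 982367.03 - 982607.95 + 197.76 - 60.12
= -103.28 mGal

-103.28


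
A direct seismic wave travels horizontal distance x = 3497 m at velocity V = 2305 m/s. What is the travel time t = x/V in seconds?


t = x / V
= 3497 / 2305
= 1.5171 s

1.5171


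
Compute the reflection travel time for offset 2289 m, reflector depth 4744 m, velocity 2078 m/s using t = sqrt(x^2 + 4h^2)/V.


x^2 + 4h^2 = 2289^2 + 4*4744^2 = 5239521 + 90022144 = 95261665
sqrt(95261665) = 9760.2082
t = 9760.2082 / 2078 = 4.6969 s

4.6969


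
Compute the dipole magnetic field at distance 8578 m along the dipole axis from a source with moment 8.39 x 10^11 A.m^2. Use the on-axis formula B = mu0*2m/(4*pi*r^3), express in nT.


m = 8.39 x 10^11 = 839000000000 A.m^2
2m = 1678000000000 A.m^2
r^3 = 8578^3 = 631187116552
B = (4pi*10^-7) * 1678000000000 / (4*pi * 631187116552) * 1e9
= 2108636.989089 / 7931731233601.15 * 1e9
= 265.8483 nT

265.8483


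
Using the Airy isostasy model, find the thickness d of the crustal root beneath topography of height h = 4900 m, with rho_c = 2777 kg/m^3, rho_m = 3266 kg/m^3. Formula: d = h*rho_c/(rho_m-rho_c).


rho_m - rho_c = 3266 - 2777 = 489
d = 4900 * 2777 / 489
= 13607300 / 489
= 27826.79 m

27826.79


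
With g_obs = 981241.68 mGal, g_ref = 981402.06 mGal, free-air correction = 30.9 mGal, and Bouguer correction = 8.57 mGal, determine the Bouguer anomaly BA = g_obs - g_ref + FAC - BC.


BA = g_obs - g_ref + FAC - BC
= 981241.68 - 981402.06 + 30.9 - 8.57
= -138.05 mGal

-138.05


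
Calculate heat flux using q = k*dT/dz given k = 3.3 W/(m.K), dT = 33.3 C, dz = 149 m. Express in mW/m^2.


q = k * dT / dz * 1000
= 3.3 * 33.3 / 149 * 1000
= 0.737517 * 1000
= 737.5168 mW/m^2

737.5168


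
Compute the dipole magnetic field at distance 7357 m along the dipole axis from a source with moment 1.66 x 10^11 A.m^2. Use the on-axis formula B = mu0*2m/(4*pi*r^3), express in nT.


m = 1.66 x 10^11 = 166000000000 A.m^2
2m = 332000000000 A.m^2
r^3 = 7357^3 = 398200928293
B = (4pi*10^-7) * 332000000000 / (4*pi * 398200928293) * 1e9
= 417203.504397 / 5003940443911.7 * 1e9
= 83.375 nT

83.375


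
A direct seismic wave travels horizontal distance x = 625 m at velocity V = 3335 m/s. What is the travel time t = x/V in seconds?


t = x / V
= 625 / 3335
= 0.1874 s

0.1874


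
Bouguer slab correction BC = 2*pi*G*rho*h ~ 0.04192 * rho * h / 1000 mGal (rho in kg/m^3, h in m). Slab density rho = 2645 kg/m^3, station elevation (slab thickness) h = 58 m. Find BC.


BC = 0.04192 * rho * h / 1000
= 0.04192 * 2645 * 58 / 1000
= 6.4309 mGal

6.4309


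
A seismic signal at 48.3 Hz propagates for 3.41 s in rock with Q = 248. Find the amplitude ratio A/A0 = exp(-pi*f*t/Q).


pi*f*t/Q = pi*48.3*3.41/248 = 2.08641
A/A0 = exp(-2.08641) = 0.124132

0.124132


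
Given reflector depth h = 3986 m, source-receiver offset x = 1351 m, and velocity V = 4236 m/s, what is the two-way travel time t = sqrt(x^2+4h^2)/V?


x^2 + 4h^2 = 1351^2 + 4*3986^2 = 1825201 + 63552784 = 65377985
sqrt(65377985) = 8085.6654
t = 8085.6654 / 4236 = 1.9088 s

1.9088


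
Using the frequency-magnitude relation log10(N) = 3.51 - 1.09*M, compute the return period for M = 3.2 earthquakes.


log10(N) = 3.51 - 1.09*3.2 = 0.022
N = 10^0.022 = 1.051962
T = 1/N = 1/1.051962 = 0.9506 years

0.9506


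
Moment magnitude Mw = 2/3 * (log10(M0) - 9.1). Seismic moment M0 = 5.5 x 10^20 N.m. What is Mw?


log10(M0) = log10(5.5 x 10^20) = 20.7404
Mw = 2/3 * (20.7404 - 9.1)
= 2/3 * 11.6404
= 7.76

7.76


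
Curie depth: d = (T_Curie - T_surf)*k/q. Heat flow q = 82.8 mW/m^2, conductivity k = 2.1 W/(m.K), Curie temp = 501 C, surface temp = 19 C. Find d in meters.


T_Curie - T_surf = 501 - 19 = 482 C
Convert q to W/m^2: 82.8 mW/m^2 = 0.0828 W/m^2
d = 482 * 2.1 / 0.0828 = 12224.64 m

12224.64


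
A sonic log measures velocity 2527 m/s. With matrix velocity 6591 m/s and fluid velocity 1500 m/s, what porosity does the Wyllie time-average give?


1/V - 1/Vm = 1/2527 - 1/6591 = 0.000244
1/Vf - 1/Vm = 1/1500 - 1/6591 = 0.00051494
phi = 0.000244 / 0.00051494 = 0.4738

0.4738


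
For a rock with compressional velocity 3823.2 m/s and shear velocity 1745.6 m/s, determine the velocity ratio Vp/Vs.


Vp/Vs = 3823.2 / 1745.6
= 2.1902

2.1902


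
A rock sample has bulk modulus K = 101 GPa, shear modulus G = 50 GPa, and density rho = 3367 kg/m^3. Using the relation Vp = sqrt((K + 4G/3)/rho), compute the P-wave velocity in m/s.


First compute the effective modulus:
K + 4G/3 = 101e9 + 4*50e9/3 = 167666666666.67 Pa
Then divide by density:
167666666666.67 / 3367 = 49797049.797 Pa/(kg/m^3)
Take the square root:
Vp = sqrt(49797049.797) = 7056.7 m/s

7056.7


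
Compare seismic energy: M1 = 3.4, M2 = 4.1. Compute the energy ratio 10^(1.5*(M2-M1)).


M2 - M1 = 4.1 - 3.4 = 0.7
1.5 * 0.7 = 1.05
ratio = 10^1.05 = 11.22

11.22


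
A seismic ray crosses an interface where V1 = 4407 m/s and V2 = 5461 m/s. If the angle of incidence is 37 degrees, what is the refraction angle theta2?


sin(theta1) = sin(37 deg) = 0.601815
sin(theta2) = V2/V1 * sin(theta1) = 5461/4407 * 0.601815 = 0.745748
theta2 = arcsin(0.745748) = 48.2234 degrees

48.2234


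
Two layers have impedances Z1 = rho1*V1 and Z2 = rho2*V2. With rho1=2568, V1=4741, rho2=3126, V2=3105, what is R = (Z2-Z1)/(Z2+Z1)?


Z1 = 2568 * 4741 = 12174888
Z2 = 3126 * 3105 = 9706230
R = (9706230 - 12174888) / (9706230 + 12174888) = -2468658 / 21881118 = -0.1128

-0.1128


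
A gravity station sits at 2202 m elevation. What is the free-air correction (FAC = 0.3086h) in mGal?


FAC = 0.3086 * h
= 0.3086 * 2202
= 679.5372 mGal

679.5372


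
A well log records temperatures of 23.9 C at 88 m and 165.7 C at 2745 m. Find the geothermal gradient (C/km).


dT = 165.7 - 23.9 = 141.8 C
dz = 2745 - 88 = 2657 m
gradient = dT/dz * 1000 = 141.8/2657 * 1000 = 53.3685 C/km

53.3685


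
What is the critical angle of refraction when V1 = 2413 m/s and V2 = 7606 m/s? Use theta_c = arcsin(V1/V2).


V1/V2 = 2413/7606 = 0.31725
theta_c = arcsin(0.31725) = 18.4967 degrees

18.4967


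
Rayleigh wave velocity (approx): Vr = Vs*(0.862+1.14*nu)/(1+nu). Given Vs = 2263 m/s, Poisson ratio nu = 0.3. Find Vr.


Numerator factor = 0.862 + 1.14*0.3 = 1.204
Denominator = 1 + 0.3 = 1.3
Vr = 2263 * 1.204 / 1.3 = 2095.89 m/s

2095.89


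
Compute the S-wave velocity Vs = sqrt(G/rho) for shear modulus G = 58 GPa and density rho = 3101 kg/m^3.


Convert G to Pa: G = 58e9 Pa
Compute G/rho = 58e9 / 3101 = 18703643.9858
Vs = sqrt(18703643.9858) = 4324.77 m/s

4324.77


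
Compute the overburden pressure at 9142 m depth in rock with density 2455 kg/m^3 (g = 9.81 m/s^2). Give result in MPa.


P = rho * g * z / 1e6
= 2455 * 9.81 * 9142 / 1e6
= 220171814.1 / 1e6
= 220.1718 MPa

220.1718


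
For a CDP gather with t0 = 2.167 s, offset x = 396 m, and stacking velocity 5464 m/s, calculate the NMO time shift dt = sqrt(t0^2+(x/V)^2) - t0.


x/Vnmo = 396/5464 = 0.072474
(x/Vnmo)^2 = 0.005253
t0^2 = 4.695889
sqrt(4.695889 + 0.005253) = 2.168212
dt = 2.168212 - 2.167 = 0.001212

0.001212


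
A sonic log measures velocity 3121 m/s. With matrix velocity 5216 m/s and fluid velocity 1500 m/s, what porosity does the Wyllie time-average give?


1/V - 1/Vm = 1/3121 - 1/5216 = 0.00012869
1/Vf - 1/Vm = 1/1500 - 1/5216 = 0.00047495
phi = 0.00012869 / 0.00047495 = 0.271

0.271


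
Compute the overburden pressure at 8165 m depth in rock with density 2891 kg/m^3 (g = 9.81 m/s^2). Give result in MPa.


P = rho * g * z / 1e6
= 2891 * 9.81 * 8165 / 1e6
= 231565197.15 / 1e6
= 231.5652 MPa

231.5652


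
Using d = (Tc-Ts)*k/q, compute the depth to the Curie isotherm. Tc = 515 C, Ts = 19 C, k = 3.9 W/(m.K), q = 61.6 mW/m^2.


T_Curie - T_surf = 515 - 19 = 496 C
Convert q to W/m^2: 61.6 mW/m^2 = 0.0616 W/m^2
d = 496 * 3.9 / 0.0616 = 31402.6 m

31402.6


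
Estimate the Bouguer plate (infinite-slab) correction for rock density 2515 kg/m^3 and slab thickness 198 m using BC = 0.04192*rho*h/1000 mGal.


BC = 0.04192 * rho * h / 1000
= 0.04192 * 2515 * 198 / 1000
= 20.8749 mGal

20.8749


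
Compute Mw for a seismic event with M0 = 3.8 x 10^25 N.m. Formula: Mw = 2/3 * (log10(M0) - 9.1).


log10(M0) = log10(3.8 x 10^25) = 25.5798
Mw = 2/3 * (25.5798 - 9.1)
= 2/3 * 16.4798
= 10.99

10.99


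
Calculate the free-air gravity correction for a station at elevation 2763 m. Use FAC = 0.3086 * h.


FAC = 0.3086 * h
= 0.3086 * 2763
= 852.6618 mGal

852.6618


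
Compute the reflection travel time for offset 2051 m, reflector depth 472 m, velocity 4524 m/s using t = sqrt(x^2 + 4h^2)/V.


x^2 + 4h^2 = 2051^2 + 4*472^2 = 4206601 + 891136 = 5097737
sqrt(5097737) = 2257.8169
t = 2257.8169 / 4524 = 0.4991 s

0.4991


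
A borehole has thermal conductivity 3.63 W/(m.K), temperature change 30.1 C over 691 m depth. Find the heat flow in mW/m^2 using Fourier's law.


q = k * dT / dz * 1000
= 3.63 * 30.1 / 691 * 1000
= 0.158123 * 1000
= 158.123 mW/m^2

158.123


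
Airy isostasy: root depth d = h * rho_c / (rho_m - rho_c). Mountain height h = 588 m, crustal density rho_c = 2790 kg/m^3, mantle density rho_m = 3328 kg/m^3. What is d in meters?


rho_m - rho_c = 3328 - 2790 = 538
d = 588 * 2790 / 538
= 1640520 / 538
= 3049.29 m

3049.29


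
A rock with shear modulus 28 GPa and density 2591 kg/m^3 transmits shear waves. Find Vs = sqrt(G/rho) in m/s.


Convert G to Pa: G = 28e9 Pa
Compute G/rho = 28e9 / 2591 = 10806638.3636
Vs = sqrt(10806638.3636) = 3287.35 m/s

3287.35


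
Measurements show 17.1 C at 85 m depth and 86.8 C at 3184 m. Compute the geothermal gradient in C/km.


dT = 86.8 - 17.1 = 69.7 C
dz = 3184 - 85 = 3099 m
gradient = dT/dz * 1000 = 69.7/3099 * 1000 = 22.4911 C/km

22.4911


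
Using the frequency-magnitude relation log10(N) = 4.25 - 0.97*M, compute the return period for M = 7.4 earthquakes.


log10(N) = 4.25 - 0.97*7.4 = -2.928
N = 10^-2.928 = 0.00118
T = 1/N = 1/0.00118 = 847.2274 years

847.2274


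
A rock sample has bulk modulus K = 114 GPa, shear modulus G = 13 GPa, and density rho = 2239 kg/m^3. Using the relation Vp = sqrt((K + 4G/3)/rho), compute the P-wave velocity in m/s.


First compute the effective modulus:
K + 4G/3 = 114e9 + 4*13e9/3 = 131333333333.33 Pa
Then divide by density:
131333333333.33 / 2239 = 58657138.6035 Pa/(kg/m^3)
Take the square root:
Vp = sqrt(58657138.6035) = 7658.79 m/s

7658.79


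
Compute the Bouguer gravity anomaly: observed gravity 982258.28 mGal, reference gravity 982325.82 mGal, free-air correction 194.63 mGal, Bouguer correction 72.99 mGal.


BA = g_obs - g_ref + FAC - BC
= 982258.28 - 982325.82 + 194.63 - 72.99
= 54.1 mGal

54.1


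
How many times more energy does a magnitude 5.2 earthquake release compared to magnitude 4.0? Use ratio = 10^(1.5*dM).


M2 - M1 = 5.2 - 4.0 = 1.2
1.5 * 1.2 = 1.8
ratio = 10^1.8 = 63.1

63.1


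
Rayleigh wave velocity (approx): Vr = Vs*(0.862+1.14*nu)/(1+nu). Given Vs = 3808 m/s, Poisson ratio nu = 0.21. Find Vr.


Numerator factor = 0.862 + 1.14*0.21 = 1.1014
Denominator = 1 + 0.21 = 1.21
Vr = 3808 * 1.1014 / 1.21 = 3466.22 m/s

3466.22


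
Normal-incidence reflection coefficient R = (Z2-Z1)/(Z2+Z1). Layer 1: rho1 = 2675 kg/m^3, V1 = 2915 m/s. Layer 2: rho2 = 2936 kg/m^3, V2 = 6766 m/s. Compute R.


Z1 = 2675 * 2915 = 7797625
Z2 = 2936 * 6766 = 19864976
R = (19864976 - 7797625) / (19864976 + 7797625) = 12067351 / 27662601 = 0.4362

0.4362


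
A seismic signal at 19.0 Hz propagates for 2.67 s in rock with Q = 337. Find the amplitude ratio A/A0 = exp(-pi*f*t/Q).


pi*f*t/Q = pi*19.0*2.67/337 = 0.472917
A/A0 = exp(-0.472917) = 0.623182

0.623182


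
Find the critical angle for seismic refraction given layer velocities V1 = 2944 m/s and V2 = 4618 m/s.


V1/V2 = 2944/4618 = 0.637505
theta_c = arcsin(0.637505) = 39.6061 degrees

39.6061


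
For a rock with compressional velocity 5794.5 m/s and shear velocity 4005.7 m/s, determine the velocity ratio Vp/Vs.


Vp/Vs = 5794.5 / 4005.7
= 1.4466

1.4466


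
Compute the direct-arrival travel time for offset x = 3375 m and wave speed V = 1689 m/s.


t = x / V
= 3375 / 1689
= 1.9982 s

1.9982


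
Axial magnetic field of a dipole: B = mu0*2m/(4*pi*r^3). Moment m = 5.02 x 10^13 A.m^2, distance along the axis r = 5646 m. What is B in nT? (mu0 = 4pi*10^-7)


m = 5.02 x 10^13 = 50200000000000 A.m^2
2m = 100400000000000 A.m^2
r^3 = 5646^3 = 179979326136
B = (4pi*10^-7) * 100400000000000 / (4*pi * 179979326136) * 1e9
= 126166360.968166 / 2261686915147.6 * 1e9
= 55784.1849 nT

55784.1849


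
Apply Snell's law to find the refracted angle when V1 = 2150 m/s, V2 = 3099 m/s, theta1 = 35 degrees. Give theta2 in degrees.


sin(theta1) = sin(35 deg) = 0.573576
sin(theta2) = V2/V1 * sin(theta1) = 3099/2150 * 0.573576 = 0.82675
theta2 = arcsin(0.82675) = 55.7664 degrees

55.7664


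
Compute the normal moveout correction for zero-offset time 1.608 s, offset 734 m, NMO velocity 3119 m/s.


x/Vnmo = 734/3119 = 0.235332
(x/Vnmo)^2 = 0.055381
t0^2 = 2.585664
sqrt(2.585664 + 0.055381) = 1.625129
dt = 1.625129 - 1.608 = 0.017129

0.017129


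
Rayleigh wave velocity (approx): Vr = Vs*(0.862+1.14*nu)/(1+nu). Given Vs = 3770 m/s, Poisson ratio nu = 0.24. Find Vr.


Numerator factor = 0.862 + 1.14*0.24 = 1.1356
Denominator = 1 + 0.24 = 1.24
Vr = 3770 * 1.1356 / 1.24 = 3452.59 m/s

3452.59


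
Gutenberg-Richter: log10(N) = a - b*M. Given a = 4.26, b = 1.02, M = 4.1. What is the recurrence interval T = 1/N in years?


log10(N) = 4.26 - 1.02*4.1 = 0.078
N = 10^0.078 = 1.196741
T = 1/N = 1/1.196741 = 0.8356 years

0.8356


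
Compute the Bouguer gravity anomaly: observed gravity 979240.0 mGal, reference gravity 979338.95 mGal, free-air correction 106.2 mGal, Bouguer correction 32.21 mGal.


BA = g_obs - g_ref + FAC - BC
= 979240.0 - 979338.95 + 106.2 - 32.21
= -24.96 mGal

-24.96


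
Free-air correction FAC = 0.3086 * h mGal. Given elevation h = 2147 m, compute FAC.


FAC = 0.3086 * h
= 0.3086 * 2147
= 662.5642 mGal

662.5642


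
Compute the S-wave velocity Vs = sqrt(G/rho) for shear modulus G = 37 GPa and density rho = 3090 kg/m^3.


Convert G to Pa: G = 37e9 Pa
Compute G/rho = 37e9 / 3090 = 11974110.0324
Vs = sqrt(11974110.0324) = 3460.36 m/s

3460.36


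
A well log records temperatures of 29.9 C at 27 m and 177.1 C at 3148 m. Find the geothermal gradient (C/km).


dT = 177.1 - 29.9 = 147.2 C
dz = 3148 - 27 = 3121 m
gradient = dT/dz * 1000 = 147.2/3121 * 1000 = 47.1644 C/km

47.1644


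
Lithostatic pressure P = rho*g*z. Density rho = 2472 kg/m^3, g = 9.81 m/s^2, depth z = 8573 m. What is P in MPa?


P = rho * g * z / 1e6
= 2472 * 9.81 * 8573 / 1e6
= 207897993.36 / 1e6
= 207.898 MPa

207.898


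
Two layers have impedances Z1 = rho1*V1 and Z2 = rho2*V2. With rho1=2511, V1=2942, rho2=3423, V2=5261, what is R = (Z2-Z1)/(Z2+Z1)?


Z1 = 2511 * 2942 = 7387362
Z2 = 3423 * 5261 = 18008403
R = (18008403 - 7387362) / (18008403 + 7387362) = 10621041 / 25395765 = 0.4182

0.4182


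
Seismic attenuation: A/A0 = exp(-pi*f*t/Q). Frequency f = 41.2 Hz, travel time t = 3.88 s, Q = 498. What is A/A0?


pi*f*t/Q = pi*41.2*3.88/498 = 1.008439
A/A0 = exp(-1.008439) = 0.364788

0.364788


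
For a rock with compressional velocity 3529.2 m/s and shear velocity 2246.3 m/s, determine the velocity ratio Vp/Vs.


Vp/Vs = 3529.2 / 2246.3
= 1.5711

1.5711


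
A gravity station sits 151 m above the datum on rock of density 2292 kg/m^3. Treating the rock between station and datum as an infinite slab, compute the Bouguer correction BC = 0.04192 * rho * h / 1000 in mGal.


BC = 0.04192 * rho * h / 1000
= 0.04192 * 2292 * 151 / 1000
= 14.5082 mGal

14.5082


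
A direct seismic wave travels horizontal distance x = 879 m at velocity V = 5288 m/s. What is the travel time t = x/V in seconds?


t = x / V
= 879 / 5288
= 0.1662 s

0.1662


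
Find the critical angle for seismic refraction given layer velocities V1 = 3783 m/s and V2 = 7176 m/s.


V1/V2 = 3783/7176 = 0.527174
theta_c = arcsin(0.527174) = 31.8147 degrees

31.8147


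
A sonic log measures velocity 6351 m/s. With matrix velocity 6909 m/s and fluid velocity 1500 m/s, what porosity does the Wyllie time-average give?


1/V - 1/Vm = 1/6351 - 1/6909 = 1.272e-05
1/Vf - 1/Vm = 1/1500 - 1/6909 = 0.00052193
phi = 1.272e-05 / 0.00052193 = 0.0244

0.0244


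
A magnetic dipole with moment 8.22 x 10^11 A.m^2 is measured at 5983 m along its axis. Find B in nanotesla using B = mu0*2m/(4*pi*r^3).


m = 8.22 x 10^11 = 822000000000 A.m^2
2m = 1644000000000 A.m^2
r^3 = 5983^3 = 214169197087
B = (4pi*10^-7) * 1644000000000 / (4*pi * 214169197087) * 1e9
= 2065911.329001 / 2691329504774.98 * 1e9
= 767.6174 nT

767.6174


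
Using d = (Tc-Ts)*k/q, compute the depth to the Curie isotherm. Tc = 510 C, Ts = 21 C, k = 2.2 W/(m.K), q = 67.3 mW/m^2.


T_Curie - T_surf = 510 - 21 = 489 C
Convert q to W/m^2: 67.3 mW/m^2 = 0.0673 W/m^2
d = 489 * 2.2 / 0.0673 = 15985.14 m

15985.14


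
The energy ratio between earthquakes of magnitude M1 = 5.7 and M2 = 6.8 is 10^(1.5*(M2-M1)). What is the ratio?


M2 - M1 = 6.8 - 5.7 = 1.1
1.5 * 1.1 = 1.65
ratio = 10^1.65 = 44.67

44.67


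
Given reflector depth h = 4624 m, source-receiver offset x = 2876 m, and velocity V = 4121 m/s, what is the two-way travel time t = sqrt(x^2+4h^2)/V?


x^2 + 4h^2 = 2876^2 + 4*4624^2 = 8271376 + 85525504 = 93796880
sqrt(93796880) = 9684.8789
t = 9684.8789 / 4121 = 2.3501 s

2.3501


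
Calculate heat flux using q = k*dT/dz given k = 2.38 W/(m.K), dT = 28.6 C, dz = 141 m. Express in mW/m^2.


q = k * dT / dz * 1000
= 2.38 * 28.6 / 141 * 1000
= 0.482752 * 1000
= 482.7518 mW/m^2

482.7518


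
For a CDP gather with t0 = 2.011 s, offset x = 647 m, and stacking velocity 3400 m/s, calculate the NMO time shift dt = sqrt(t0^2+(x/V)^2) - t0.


x/Vnmo = 647/3400 = 0.190294
(x/Vnmo)^2 = 0.036212
t0^2 = 4.044121
sqrt(4.044121 + 0.036212) = 2.019983
dt = 2.019983 - 2.011 = 0.008983

0.008983


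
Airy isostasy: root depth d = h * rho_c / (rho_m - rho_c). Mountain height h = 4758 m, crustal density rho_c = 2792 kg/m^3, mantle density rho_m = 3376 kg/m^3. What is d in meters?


rho_m - rho_c = 3376 - 2792 = 584
d = 4758 * 2792 / 584
= 13284336 / 584
= 22747.15 m

22747.15


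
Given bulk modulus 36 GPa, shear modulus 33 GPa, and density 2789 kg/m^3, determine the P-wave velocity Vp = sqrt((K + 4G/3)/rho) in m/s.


First compute the effective modulus:
K + 4G/3 = 36e9 + 4*33e9/3 = 80000000000.0 Pa
Then divide by density:
80000000000.0 / 2789 = 28684116.1707 Pa/(kg/m^3)
Take the square root:
Vp = sqrt(28684116.1707) = 5355.76 m/s

5355.76


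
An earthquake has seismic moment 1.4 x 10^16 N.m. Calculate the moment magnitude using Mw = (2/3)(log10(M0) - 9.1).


log10(M0) = log10(1.4 x 10^16) = 16.1461
Mw = 2/3 * (16.1461 - 9.1)
= 2/3 * 7.0461
= 4.7

4.7


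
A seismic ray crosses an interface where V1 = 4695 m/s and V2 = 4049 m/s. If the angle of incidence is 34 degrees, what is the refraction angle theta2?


sin(theta1) = sin(34 deg) = 0.559193
sin(theta2) = V2/V1 * sin(theta1) = 4049/4695 * 0.559193 = 0.482252
theta2 = arcsin(0.482252) = 28.8326 degrees

28.8326


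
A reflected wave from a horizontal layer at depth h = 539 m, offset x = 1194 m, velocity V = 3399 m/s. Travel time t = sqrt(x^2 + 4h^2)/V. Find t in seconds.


x^2 + 4h^2 = 1194^2 + 4*539^2 = 1425636 + 1162084 = 2587720
sqrt(2587720) = 1608.6392
t = 1608.6392 / 3399 = 0.4733 s

0.4733


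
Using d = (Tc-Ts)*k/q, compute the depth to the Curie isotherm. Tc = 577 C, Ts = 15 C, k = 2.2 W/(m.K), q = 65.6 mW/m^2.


T_Curie - T_surf = 577 - 15 = 562 C
Convert q to W/m^2: 65.6 mW/m^2 = 0.0656 W/m^2
d = 562 * 2.2 / 0.0656 = 18847.56 m

18847.56


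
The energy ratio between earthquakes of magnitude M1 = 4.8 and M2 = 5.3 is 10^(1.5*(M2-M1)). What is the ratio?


M2 - M1 = 5.3 - 4.8 = 0.5
1.5 * 0.5 = 0.75
ratio = 10^0.75 = 5.62

5.62


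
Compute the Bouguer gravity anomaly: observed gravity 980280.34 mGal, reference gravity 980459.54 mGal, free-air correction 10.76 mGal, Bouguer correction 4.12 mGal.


BA = g_obs - g_ref + FAC - BC
= 980280.34 - 980459.54 + 10.76 - 4.12
= -172.56 mGal

-172.56


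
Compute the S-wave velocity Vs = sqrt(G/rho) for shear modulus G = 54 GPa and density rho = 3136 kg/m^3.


Convert G to Pa: G = 54e9 Pa
Compute G/rho = 54e9 / 3136 = 17219387.7551
Vs = sqrt(17219387.7551) = 4149.63 m/s

4149.63


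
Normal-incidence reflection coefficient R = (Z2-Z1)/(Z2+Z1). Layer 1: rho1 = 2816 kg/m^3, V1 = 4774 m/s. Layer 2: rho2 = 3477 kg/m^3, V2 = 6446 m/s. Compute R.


Z1 = 2816 * 4774 = 13443584
Z2 = 3477 * 6446 = 22412742
R = (22412742 - 13443584) / (22412742 + 13443584) = 8969158 / 35856326 = 0.2501

0.2501


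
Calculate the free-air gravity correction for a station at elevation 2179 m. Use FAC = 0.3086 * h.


FAC = 0.3086 * h
= 0.3086 * 2179
= 672.4394 mGal

672.4394


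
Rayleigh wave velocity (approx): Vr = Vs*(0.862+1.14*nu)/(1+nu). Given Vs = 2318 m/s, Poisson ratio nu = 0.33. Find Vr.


Numerator factor = 0.862 + 1.14*0.33 = 1.2382
Denominator = 1 + 0.33 = 1.33
Vr = 2318 * 1.2382 / 1.33 = 2158.01 m/s

2158.01


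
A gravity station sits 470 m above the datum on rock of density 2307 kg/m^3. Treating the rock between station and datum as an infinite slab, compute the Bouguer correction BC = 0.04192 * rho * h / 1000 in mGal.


BC = 0.04192 * rho * h / 1000
= 0.04192 * 2307 * 470 / 1000
= 45.4534 mGal

45.4534


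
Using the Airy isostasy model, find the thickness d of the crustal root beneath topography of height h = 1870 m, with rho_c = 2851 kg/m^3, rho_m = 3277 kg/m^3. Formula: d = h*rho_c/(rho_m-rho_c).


rho_m - rho_c = 3277 - 2851 = 426
d = 1870 * 2851 / 426
= 5331370 / 426
= 12514.95 m

12514.95


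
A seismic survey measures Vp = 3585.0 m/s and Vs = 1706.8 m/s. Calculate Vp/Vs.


Vp/Vs = 3585.0 / 1706.8
= 2.1004

2.1004


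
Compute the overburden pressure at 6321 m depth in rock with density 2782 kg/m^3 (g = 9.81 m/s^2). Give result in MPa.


P = rho * g * z / 1e6
= 2782 * 9.81 * 6321 / 1e6
= 172509065.82 / 1e6
= 172.5091 MPa

172.5091


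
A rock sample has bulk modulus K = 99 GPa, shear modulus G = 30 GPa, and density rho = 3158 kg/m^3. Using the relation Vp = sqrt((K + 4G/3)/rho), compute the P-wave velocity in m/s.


First compute the effective modulus:
K + 4G/3 = 99e9 + 4*30e9/3 = 139000000000.0 Pa
Then divide by density:
139000000000.0 / 3158 = 44015199.4934 Pa/(kg/m^3)
Take the square root:
Vp = sqrt(44015199.4934) = 6634.4 m/s

6634.4


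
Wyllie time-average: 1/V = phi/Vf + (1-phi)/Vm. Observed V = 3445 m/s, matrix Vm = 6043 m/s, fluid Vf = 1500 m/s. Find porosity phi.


1/V - 1/Vm = 1/3445 - 1/6043 = 0.0001248
1/Vf - 1/Vm = 1/1500 - 1/6043 = 0.00050119
phi = 0.0001248 / 0.00050119 = 0.249

0.249


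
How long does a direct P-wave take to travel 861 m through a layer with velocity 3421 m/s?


t = x / V
= 861 / 3421
= 0.2517 s

0.2517


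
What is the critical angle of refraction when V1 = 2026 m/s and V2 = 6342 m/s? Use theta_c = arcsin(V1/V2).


V1/V2 = 2026/6342 = 0.319458
theta_c = arcsin(0.319458) = 18.6301 degrees

18.6301


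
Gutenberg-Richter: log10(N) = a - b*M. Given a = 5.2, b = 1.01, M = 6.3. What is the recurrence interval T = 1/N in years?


log10(N) = 5.2 - 1.01*6.3 = -1.163
N = 10^-1.163 = 0.068707
T = 1/N = 1/0.068707 = 14.5546 years

14.5546


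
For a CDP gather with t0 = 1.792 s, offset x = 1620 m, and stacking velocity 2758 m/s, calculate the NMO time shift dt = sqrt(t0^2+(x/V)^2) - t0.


x/Vnmo = 1620/2758 = 0.587382
(x/Vnmo)^2 = 0.345018
t0^2 = 3.211264
sqrt(3.211264 + 0.345018) = 1.885811
dt = 1.885811 - 1.792 = 0.093811

0.093811


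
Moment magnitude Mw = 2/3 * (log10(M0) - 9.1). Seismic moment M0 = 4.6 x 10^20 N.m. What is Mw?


log10(M0) = log10(4.6 x 10^20) = 20.6628
Mw = 2/3 * (20.6628 - 9.1)
= 2/3 * 11.5628
= 7.71

7.71


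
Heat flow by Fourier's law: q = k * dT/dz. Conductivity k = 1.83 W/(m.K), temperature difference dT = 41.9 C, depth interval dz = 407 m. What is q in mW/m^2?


q = k * dT / dz * 1000
= 1.83 * 41.9 / 407 * 1000
= 0.188396 * 1000
= 188.3956 mW/m^2

188.3956


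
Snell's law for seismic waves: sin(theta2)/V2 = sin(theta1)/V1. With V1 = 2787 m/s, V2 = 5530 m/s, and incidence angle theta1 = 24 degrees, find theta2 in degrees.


sin(theta1) = sin(24 deg) = 0.406737
sin(theta2) = V2/V1 * sin(theta1) = 5530/2787 * 0.406737 = 0.807052
theta2 = arcsin(0.807052) = 53.8089 degrees

53.8089


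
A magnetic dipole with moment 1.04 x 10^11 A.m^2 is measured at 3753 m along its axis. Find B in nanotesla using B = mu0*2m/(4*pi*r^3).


m = 1.04 x 10^11 = 104000000000 A.m^2
2m = 208000000000 A.m^2
r^3 = 3753^3 = 52861038777
B = (4pi*10^-7) * 208000000000 / (4*pi * 52861038777) * 1e9
= 261380.508779 / 664271404331.79 * 1e9
= 393.4845 nT

393.4845


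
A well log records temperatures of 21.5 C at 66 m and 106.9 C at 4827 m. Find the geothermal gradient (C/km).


dT = 106.9 - 21.5 = 85.4 C
dz = 4827 - 66 = 4761 m
gradient = dT/dz * 1000 = 85.4/4761 * 1000 = 17.9374 C/km

17.9374


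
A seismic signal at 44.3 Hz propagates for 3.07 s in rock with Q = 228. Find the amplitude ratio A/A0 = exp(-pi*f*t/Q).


pi*f*t/Q = pi*44.3*3.07/228 = 1.873946
A/A0 = exp(-1.873946) = 0.153517

0.153517


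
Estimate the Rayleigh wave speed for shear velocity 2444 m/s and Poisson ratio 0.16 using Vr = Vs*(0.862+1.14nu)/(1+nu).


Numerator factor = 0.862 + 1.14*0.16 = 1.0444
Denominator = 1 + 0.16 = 1.16
Vr = 2444 * 1.0444 / 1.16 = 2200.44 m/s

2200.44


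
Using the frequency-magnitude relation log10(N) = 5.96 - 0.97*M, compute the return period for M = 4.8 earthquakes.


log10(N) = 5.96 - 0.97*4.8 = 1.304
N = 10^1.304 = 20.137242
T = 1/N = 1/20.137242 = 0.0497 years

0.0497


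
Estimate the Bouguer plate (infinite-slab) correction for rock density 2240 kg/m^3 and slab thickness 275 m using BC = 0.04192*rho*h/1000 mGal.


BC = 0.04192 * rho * h / 1000
= 0.04192 * 2240 * 275 / 1000
= 25.8227 mGal

25.8227


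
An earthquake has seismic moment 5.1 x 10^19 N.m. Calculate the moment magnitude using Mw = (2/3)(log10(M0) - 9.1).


log10(M0) = log10(5.1 x 10^19) = 19.7076
Mw = 2/3 * (19.7076 - 9.1)
= 2/3 * 10.6076
= 7.07

7.07


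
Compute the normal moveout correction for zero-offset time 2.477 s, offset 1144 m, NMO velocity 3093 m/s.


x/Vnmo = 1144/3093 = 0.369867
(x/Vnmo)^2 = 0.136802
t0^2 = 6.135529
sqrt(6.135529 + 0.136802) = 2.504462
dt = 2.504462 - 2.477 = 0.027462

0.027462


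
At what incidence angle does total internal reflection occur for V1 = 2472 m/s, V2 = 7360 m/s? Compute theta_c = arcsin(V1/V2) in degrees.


V1/V2 = 2472/7360 = 0.33587
theta_c = arcsin(0.33587) = 19.6254 degrees

19.6254


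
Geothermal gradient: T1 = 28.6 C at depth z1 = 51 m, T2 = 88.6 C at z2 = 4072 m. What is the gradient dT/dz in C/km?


dT = 88.6 - 28.6 = 60.0 C
dz = 4072 - 51 = 4021 m
gradient = dT/dz * 1000 = 60.0/4021 * 1000 = 14.9217 C/km

14.9217


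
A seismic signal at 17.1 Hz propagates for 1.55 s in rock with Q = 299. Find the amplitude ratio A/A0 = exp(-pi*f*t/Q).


pi*f*t/Q = pi*17.1*1.55/299 = 0.278488
A/A0 = exp(-0.278488) = 0.756927

0.756927


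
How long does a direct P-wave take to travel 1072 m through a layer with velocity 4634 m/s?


t = x / V
= 1072 / 4634
= 0.2313 s

0.2313


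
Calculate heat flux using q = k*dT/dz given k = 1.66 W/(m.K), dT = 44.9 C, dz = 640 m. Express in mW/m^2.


q = k * dT / dz * 1000
= 1.66 * 44.9 / 640 * 1000
= 0.116459 * 1000
= 116.4594 mW/m^2

116.4594


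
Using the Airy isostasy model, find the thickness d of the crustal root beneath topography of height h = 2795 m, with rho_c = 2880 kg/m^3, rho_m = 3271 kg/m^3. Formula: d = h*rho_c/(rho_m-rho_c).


rho_m - rho_c = 3271 - 2880 = 391
d = 2795 * 2880 / 391
= 8049600 / 391
= 20587.21 m

20587.21


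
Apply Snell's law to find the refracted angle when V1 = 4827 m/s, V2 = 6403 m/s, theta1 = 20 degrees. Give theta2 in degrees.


sin(theta1) = sin(20 deg) = 0.34202
sin(theta2) = V2/V1 * sin(theta1) = 6403/4827 * 0.34202 = 0.453689
theta2 = arcsin(0.453689) = 26.9806 degrees

26.9806


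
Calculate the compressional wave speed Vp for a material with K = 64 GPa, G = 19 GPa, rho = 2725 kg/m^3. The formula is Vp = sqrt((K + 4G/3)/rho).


First compute the effective modulus:
K + 4G/3 = 64e9 + 4*19e9/3 = 89333333333.33 Pa
Then divide by density:
89333333333.33 / 2725 = 32782874.6177 Pa/(kg/m^3)
Take the square root:
Vp = sqrt(32782874.6177) = 5725.63 m/s

5725.63
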